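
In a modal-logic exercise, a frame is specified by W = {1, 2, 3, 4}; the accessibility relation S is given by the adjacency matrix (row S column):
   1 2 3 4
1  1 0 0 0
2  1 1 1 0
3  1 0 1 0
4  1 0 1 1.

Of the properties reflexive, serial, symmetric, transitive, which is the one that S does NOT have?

symmetric

Reflexive: yes — every world is S-related to itself.
Serial: yes — every world has a successor (e.g. 1 S 1).
Symmetric: no — 2 S 1 but not 1 S 2.
Transitive: yes — every two-step S-path is closed by a direct edge.
Only symmetric fails.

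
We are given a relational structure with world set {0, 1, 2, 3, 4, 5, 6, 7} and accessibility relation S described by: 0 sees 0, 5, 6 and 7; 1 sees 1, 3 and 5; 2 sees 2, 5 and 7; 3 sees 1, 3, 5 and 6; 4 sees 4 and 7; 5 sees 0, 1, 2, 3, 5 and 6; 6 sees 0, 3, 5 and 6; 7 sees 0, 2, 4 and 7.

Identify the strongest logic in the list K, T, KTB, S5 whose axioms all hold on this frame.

KTB

Reflexive (axiom T): yes — every world is S-related to itself.
Symmetric (axiom B): yes — every pair in S has its reverse in S.
Euclidean (axiom 5): no — 0 S 5 and 0 S 7, but not 5 S 7.
So F validates K, T, KTB; S5 would additionally require S to be Euclidean. The strongest is KTB.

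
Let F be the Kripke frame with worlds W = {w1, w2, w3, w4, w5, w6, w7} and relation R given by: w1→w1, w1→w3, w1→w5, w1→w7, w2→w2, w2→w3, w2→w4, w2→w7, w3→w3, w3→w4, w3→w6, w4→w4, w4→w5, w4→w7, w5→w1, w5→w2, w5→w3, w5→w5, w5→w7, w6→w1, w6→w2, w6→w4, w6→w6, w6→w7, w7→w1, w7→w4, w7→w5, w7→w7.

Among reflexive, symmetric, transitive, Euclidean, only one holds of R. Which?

reflexive

Reflexive: yes — every world is R-related to itself.
Symmetric: no — w1 R w3 but not w3 R w1.
Transitive: no — w1 R w3 and w3 R w4, but not w1 R w4.
Euclidean: no — w1 R w3 and w1 R w5, but not w3 R w5.
Only reflexive holds.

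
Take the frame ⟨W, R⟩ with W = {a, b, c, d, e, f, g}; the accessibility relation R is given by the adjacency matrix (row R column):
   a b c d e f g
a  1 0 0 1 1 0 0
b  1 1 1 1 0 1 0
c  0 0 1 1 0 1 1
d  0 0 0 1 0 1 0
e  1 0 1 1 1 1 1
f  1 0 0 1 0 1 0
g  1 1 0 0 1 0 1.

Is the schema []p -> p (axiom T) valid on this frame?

Yes

The schema T characterises exactly the reflexive frames.
Reflexive: yes — every world is R-related to itself.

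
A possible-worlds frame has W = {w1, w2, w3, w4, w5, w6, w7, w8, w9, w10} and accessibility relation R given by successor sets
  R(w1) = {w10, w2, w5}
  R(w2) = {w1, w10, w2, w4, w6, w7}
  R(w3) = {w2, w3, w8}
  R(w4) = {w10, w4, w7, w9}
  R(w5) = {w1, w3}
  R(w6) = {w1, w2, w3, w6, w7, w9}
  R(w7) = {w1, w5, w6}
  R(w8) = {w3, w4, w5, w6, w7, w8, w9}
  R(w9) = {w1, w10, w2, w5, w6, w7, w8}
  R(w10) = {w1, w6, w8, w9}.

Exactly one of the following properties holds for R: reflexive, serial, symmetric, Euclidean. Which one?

Reflexive: no — w1 is not related to itself.
Serial: yes — every world has a successor (e.g. w1 R w10).
Symmetric: no — w10 R w6 but not w6 R w10.
Euclidean: no — w1 R w10 and w1 R w2, but not w10 R w2.
Only serial holds.

serial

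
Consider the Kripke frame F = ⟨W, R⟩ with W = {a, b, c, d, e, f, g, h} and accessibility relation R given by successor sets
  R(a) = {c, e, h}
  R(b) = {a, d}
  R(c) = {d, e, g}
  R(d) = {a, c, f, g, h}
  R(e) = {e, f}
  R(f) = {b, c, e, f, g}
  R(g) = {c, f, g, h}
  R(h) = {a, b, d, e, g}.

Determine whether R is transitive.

No

Transitive: no — a R c and c R d, but not a R d.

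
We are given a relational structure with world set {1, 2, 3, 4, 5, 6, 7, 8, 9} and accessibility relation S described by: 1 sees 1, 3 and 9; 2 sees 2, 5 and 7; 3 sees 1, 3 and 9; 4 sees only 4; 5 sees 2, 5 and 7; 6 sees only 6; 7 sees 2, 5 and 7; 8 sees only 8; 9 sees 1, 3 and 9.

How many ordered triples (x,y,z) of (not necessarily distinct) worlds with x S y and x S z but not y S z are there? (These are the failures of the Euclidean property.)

S is Euclidean; there are no such tuples.

0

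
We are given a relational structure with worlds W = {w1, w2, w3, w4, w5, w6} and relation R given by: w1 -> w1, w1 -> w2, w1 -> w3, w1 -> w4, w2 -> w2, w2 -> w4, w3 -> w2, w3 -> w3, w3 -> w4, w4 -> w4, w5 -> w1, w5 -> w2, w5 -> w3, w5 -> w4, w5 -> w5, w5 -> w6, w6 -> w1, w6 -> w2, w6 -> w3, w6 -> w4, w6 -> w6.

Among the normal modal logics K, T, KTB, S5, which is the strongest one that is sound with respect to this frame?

Reflexive (axiom T): yes — every world is R-related to itself.
Symmetric (axiom B): no — w1 R w2 but not w2 R w1.
Euclidean (axiom 5): no — w1 R w2 and w1 R w3, but not w2 R w3.
So F validates K, T; KTB would additionally require R to be symmetric. The strongest is T.

T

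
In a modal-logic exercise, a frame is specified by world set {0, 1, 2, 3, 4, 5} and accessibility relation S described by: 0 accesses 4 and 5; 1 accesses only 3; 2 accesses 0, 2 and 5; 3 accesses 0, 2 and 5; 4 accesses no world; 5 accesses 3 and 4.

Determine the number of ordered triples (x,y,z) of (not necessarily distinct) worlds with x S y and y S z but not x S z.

Enumerating: (0,5,3), (1,3,0), (1,3,2), (1,3,5), (2,0,4), (2,5,3), (2,5,4), (3,0,4), (3,5,3), (3,5,4), (5,3,0), (5,3,2), (5,3,5).

13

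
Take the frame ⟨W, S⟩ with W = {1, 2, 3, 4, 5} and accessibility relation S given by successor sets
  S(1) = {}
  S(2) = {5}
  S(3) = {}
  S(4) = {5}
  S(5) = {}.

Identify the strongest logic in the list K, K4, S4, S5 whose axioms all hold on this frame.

K4

Transitive (axiom 4): yes — every two-step S-path is closed by a direct edge.
Reflexive (axiom T): no — 1 is not related to itself.
Euclidean (axiom 5): no — 2 S 5 and 2 S 5, but not 5 S 5.
So F validates K, K4; S4 would additionally require S to be reflexive. The strongest is K4.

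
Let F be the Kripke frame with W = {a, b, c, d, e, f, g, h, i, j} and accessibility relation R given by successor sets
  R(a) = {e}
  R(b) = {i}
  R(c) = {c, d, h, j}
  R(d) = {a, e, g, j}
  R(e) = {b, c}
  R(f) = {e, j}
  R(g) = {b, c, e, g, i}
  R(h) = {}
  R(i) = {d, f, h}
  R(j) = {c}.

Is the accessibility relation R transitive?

Transitive: no — a R e and e R b, but not a R b.

No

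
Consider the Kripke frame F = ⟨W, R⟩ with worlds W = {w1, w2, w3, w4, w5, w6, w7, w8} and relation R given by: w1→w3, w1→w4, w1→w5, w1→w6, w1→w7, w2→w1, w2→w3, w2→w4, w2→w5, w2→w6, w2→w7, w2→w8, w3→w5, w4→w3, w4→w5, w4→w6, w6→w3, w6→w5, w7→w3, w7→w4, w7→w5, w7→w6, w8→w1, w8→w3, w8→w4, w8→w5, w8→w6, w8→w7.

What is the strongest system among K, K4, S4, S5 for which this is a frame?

K4

Transitive (axiom 4): yes — every two-step R-path is closed by a direct edge.
Reflexive (axiom T): no — w1 is not related to itself.
Euclidean (axiom 5): no — w1 R w3 and w1 R w4, but not w3 R w4.
So F validates K, K4; S4 would additionally require R to be reflexive. The strongest is K4.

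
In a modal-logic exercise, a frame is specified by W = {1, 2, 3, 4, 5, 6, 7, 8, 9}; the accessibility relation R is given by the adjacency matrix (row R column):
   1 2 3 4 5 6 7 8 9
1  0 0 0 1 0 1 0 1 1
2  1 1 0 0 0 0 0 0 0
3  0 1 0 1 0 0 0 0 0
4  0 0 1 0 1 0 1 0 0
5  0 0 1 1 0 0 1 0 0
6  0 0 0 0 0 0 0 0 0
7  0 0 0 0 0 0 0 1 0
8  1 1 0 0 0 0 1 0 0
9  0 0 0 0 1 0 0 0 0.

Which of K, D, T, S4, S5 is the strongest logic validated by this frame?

K

Serial (axiom D): no — 6 has no R-successor.
Reflexive (axiom T): no — 1 is not related to itself.
Transitive (axiom 4): no — 1 R 4 and 4 R 3, but not 1 R 3.
Euclidean (axiom 5): no — 1 R 4 and 1 R 6, but not 4 R 6.
So F validates K; D would additionally require R to be serial. The strongest is K.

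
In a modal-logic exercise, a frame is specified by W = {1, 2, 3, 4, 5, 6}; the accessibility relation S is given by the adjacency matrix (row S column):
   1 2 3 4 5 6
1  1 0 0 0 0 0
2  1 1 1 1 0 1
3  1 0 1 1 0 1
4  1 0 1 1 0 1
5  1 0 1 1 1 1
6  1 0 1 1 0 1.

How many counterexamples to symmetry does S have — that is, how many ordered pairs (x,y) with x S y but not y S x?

11

Enumerating: (2,1), (2,3), (2,4), (2,6), (3,1), (4,1), (5,1), (5,3), (5,4), (5,6), (6,1).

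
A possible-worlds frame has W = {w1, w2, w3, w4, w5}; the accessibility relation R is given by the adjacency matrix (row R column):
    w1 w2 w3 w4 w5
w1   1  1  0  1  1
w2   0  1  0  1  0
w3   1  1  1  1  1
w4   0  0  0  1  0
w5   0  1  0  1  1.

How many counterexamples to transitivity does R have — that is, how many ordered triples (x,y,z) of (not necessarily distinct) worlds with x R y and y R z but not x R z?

0

R is transitive; there are no such tuples.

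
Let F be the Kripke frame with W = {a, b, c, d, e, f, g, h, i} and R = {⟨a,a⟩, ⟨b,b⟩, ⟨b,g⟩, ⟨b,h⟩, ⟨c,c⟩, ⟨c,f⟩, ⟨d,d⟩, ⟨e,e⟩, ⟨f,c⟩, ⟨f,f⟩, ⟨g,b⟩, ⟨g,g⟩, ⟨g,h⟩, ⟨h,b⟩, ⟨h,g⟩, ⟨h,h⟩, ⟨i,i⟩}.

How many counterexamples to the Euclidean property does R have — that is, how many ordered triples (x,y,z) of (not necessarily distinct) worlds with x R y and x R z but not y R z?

R is Euclidean; there are no such tuples.

0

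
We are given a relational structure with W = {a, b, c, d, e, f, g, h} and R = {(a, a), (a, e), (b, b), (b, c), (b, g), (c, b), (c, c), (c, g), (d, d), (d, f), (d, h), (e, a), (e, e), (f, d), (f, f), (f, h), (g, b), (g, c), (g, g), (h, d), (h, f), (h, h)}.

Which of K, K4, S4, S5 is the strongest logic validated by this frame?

S5

Transitive (axiom 4): yes — every two-step R-path is closed by a direct edge.
Reflexive (axiom T): yes — every world is R-related to itself.
Euclidean (axiom 5): yes — any two successors of a common world are R-related.
So F validates K, K4, S4, S5. The strongest is S5.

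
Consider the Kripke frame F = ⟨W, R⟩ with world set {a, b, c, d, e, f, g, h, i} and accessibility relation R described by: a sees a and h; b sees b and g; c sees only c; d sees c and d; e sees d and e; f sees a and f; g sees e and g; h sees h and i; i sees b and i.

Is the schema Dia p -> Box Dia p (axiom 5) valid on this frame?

By correspondence theory, 5 is valid on a frame iff R is Euclidean.
Euclidean: no — a R h and a R a, but not h R a.

No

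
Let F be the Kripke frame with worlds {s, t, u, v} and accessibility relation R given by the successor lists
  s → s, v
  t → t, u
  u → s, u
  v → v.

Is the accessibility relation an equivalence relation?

Reflexive: yes — every world is R-related to itself.
Symmetric: no — s R v but not v R s.
Transitive: no — t R u and u R s, but not t R s.
So R is not an equivalence relation.

No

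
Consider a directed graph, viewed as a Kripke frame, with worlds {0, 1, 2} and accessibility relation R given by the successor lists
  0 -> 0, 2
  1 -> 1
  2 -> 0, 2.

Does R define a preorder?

Yes

Reflexive: yes — every world is R-related to itself.
Transitive: yes — every two-step R-path is closed by a direct edge.
So R is a preorder.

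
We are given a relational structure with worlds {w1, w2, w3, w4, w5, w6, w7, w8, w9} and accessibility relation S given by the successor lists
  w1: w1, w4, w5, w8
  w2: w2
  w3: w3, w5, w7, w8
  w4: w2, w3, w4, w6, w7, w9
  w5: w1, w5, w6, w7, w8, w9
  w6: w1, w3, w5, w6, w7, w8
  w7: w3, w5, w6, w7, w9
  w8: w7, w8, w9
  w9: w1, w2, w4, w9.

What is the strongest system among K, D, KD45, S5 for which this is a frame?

D

Serial (axiom D): yes — every world has a successor (e.g. w1 S w1).
Euclidean (axiom 5): no — w1 S w4 and w1 S w5, but not w4 S w5.
Transitive (axiom 4): no — w1 S w4 and w4 S w2, but not w1 S w2.
Reflexive (axiom T): yes — every world is S-related to itself.
So F validates K, D; KD45 would additionally require S to be Euclidean and transitive. The strongest is D.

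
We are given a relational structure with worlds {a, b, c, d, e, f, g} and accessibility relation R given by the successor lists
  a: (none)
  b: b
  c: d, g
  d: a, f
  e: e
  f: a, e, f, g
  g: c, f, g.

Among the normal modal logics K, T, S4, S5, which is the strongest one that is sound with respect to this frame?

Reflexive (axiom T): no — a is not related to itself.
Transitive (axiom 4): no — c R d and d R a, but not c R a.
Euclidean (axiom 5): no — c R d and c R g, but not d R g.
So F validates K; T would additionally require R to be reflexive. The strongest is K.

K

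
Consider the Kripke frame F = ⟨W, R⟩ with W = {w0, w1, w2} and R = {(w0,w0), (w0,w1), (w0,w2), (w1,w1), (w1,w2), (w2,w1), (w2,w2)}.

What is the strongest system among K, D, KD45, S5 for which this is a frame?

Serial (axiom D): yes — every world has a successor (e.g. w0 R w0).
Euclidean (axiom 5): no — w0 R w1 and w0 R w0, but not w1 R w0.
Transitive (axiom 4): yes — every two-step R-path is closed by a direct edge.
Reflexive (axiom T): yes — every world is R-related to itself.
So F validates K, D; KD45 would additionally require R to be Euclidean. The strongest is D.

D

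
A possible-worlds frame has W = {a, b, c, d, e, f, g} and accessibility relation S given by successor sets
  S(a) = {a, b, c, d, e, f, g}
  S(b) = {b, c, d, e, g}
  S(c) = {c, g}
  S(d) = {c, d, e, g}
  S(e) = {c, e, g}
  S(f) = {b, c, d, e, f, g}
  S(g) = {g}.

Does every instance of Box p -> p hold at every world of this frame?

Yes

By correspondence theory, T is valid on a frame iff S is reflexive.
Reflexive: yes — every world is S-related to itself.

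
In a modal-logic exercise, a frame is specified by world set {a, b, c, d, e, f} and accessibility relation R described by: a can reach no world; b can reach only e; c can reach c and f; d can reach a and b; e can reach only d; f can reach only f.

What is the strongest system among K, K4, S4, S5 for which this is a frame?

K

Transitive (axiom 4): no — b R e and e R d, but not b R d.
Reflexive (axiom T): no — a is not related to itself.
Euclidean (axiom 5): no — d R a and d R b, but not a R b.
So F validates K; K4 would additionally require R to be transitive. The strongest is K.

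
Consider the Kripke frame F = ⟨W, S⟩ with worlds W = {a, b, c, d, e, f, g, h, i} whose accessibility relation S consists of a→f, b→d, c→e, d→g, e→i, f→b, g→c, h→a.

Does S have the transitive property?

No

Transitive: no — a S f and f S b, but not a S b.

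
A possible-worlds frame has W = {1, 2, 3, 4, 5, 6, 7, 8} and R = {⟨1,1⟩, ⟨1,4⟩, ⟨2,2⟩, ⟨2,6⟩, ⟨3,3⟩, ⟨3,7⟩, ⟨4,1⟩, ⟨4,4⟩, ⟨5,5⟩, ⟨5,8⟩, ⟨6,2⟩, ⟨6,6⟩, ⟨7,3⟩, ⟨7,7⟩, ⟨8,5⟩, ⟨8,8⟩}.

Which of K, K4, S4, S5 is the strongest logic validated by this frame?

S5

Transitive (axiom 4): yes — every two-step R-path is closed by a direct edge.
Reflexive (axiom T): yes — every world is R-related to itself.
Euclidean (axiom 5): yes — any two successors of a common world are R-related.
So F validates K, K4, S4, S5. The strongest is S5.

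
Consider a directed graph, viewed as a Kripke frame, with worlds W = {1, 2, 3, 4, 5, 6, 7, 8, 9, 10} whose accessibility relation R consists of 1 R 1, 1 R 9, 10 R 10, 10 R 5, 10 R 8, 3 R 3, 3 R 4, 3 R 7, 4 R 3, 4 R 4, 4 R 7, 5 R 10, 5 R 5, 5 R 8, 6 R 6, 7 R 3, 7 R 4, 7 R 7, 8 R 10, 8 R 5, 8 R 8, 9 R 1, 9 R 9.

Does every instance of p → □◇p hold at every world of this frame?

The schema B characterises exactly the symmetric frames.
Symmetric: yes — every pair in R has its reverse in R.

Yes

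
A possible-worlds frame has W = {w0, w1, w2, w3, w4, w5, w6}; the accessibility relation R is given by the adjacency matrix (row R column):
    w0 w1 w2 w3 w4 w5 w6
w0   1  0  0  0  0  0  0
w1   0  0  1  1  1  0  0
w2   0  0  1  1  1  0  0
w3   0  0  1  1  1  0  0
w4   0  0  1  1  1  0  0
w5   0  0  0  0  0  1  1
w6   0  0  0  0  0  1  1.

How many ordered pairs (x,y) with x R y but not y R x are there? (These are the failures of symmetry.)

3

Enumerating: (w1,w2), (w1,w3), (w1,w4).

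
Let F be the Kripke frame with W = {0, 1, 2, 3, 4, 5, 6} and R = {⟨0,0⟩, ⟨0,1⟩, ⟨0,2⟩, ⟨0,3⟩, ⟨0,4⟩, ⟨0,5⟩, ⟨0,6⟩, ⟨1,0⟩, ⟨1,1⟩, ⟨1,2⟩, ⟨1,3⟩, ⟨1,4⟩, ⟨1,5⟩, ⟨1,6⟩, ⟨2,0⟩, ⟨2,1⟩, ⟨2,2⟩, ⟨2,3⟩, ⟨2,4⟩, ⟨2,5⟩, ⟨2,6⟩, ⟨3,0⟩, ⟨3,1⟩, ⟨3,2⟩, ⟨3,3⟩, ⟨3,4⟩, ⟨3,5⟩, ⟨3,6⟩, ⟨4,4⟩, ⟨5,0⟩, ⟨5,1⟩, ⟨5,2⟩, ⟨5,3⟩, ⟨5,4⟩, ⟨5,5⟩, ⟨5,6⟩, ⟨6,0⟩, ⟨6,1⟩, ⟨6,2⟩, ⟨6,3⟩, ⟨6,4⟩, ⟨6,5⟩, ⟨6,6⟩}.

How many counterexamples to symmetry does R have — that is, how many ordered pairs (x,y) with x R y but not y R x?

Enumerating: (0,4), (1,4), (2,4), (3,4), (5,4), (6,4).

6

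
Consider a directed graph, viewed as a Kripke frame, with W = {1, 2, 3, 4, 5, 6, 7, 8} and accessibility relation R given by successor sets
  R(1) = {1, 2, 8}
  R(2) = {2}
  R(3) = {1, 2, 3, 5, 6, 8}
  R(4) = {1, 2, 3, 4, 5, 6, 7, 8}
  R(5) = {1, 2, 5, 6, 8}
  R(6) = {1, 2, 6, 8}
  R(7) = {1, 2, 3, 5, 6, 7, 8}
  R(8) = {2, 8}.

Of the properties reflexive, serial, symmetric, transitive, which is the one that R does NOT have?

Reflexive: yes — every world is R-related to itself.
Serial: yes — every world has a successor (e.g. 1 R 1).
Symmetric: no — 1 R 2 but not 2 R 1.
Transitive: yes — every two-step R-path is closed by a direct edge.
Only symmetric fails.

symmetric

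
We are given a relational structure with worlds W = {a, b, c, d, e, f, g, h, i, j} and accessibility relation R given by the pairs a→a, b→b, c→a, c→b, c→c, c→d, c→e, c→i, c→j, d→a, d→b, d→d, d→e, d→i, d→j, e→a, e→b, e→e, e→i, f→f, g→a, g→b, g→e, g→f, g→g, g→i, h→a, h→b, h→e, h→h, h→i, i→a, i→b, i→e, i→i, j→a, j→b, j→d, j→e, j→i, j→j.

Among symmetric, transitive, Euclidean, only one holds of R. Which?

transitive

Symmetric: no — c R a but not a R c.
Transitive: yes — every two-step R-path is closed by a direct edge.
Euclidean: no — c R a and c R b, but not a R b.
Only transitive holds.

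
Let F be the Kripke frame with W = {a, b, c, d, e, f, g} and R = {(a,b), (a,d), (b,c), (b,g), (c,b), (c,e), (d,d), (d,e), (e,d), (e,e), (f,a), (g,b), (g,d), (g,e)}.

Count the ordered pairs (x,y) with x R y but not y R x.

Enumerating: (a,b), (a,d), (c,e), (f,a), (g,d), (g,e).

6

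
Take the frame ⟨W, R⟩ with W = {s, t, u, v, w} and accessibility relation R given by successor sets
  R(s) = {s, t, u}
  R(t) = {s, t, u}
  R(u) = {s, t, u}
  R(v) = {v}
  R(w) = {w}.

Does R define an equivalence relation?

Reflexive: yes — every world is R-related to itself.
Symmetric: yes — every pair in R has its reverse in R.
Transitive: yes — every two-step R-path is closed by a direct edge.
So R is an equivalence relation.

Yes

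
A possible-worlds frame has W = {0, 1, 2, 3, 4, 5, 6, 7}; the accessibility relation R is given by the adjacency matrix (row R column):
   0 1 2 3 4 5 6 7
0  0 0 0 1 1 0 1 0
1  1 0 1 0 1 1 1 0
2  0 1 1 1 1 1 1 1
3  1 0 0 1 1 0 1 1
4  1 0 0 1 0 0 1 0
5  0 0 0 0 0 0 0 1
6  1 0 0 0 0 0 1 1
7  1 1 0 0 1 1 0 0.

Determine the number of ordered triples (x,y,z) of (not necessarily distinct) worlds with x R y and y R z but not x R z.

Enumerating: (0,3,0), (0,3,7), (0,4,0), (0,6,0), (0,6,7), (1,0,3), (1,2,1), (1,2,3), (1,2,7), (1,4,3), (1,5,7), (1,6,7), … and 27 more.
Total: 39.

39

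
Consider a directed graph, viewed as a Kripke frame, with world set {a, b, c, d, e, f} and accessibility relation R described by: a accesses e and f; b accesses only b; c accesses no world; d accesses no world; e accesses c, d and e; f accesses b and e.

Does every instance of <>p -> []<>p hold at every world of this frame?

The schema 5 characterises exactly the Euclidean frames.
Euclidean: no — a R e and a R f, but not e R f.

No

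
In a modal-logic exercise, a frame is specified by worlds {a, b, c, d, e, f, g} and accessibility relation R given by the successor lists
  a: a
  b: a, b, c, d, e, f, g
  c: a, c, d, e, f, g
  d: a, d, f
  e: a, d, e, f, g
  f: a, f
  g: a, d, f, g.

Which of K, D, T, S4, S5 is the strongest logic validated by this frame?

Serial (axiom D): yes — every world has a successor (e.g. a R a).
Reflexive (axiom T): yes — every world is R-related to itself.
Transitive (axiom 4): yes — every two-step R-path is closed by a direct edge.
Euclidean (axiom 5): no — b R a and b R c, but not a R c.
So F validates K, D, T, S4; S5 would additionally require R to be Euclidean. The strongest is S4.

S4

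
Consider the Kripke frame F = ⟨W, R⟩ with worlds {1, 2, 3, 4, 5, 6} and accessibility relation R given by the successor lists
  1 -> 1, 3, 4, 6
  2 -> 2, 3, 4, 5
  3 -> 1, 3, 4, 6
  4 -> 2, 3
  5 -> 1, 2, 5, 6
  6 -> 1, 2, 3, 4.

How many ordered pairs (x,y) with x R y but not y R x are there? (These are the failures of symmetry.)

Enumerating: (1,4), (2,3), (5,1), (5,6), (6,2), (6,4).

6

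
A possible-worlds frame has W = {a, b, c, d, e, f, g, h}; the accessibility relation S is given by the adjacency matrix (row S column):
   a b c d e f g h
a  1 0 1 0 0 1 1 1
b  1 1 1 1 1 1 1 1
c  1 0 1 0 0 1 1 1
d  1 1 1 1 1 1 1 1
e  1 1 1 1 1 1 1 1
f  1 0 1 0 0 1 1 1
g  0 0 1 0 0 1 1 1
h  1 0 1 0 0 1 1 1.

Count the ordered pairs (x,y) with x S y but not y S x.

16

Enumerating: (a,g), (b,a), (b,c), (b,f), (b,g), (b,h), (d,a), (d,c), (d,f), (d,g), (d,h), (e,a), (e,c), (e,f), (e,g), (e,h).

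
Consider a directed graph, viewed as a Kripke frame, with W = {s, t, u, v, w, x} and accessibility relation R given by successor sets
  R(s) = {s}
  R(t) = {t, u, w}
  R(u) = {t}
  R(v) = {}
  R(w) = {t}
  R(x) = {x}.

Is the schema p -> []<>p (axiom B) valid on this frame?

The schema B characterises exactly the symmetric frames.
Symmetric: yes — every pair in R has its reverse in R.

Yes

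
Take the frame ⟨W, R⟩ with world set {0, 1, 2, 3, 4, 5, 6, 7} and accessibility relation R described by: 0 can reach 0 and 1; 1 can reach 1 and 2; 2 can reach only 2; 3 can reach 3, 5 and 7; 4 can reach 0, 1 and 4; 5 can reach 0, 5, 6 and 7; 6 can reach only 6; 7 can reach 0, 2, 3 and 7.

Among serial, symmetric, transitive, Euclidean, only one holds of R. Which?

Serial: yes — every world has a successor (e.g. 0 R 0).
Symmetric: no — 0 R 1 but not 1 R 0.
Transitive: no — 0 R 1 and 1 R 2, but not 0 R 2.
Euclidean: no — 3 R 7 and 3 R 5, but not 7 R 5.
Only serial holds.

serial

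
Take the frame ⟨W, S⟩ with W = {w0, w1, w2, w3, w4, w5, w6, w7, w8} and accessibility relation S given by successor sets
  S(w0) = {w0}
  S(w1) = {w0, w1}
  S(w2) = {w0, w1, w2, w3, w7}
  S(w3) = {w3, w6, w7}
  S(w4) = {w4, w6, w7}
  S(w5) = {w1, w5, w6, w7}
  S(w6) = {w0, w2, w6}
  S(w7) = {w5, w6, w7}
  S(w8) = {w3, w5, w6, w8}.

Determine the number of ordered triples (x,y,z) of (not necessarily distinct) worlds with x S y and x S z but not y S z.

40

Enumerating: (w1,w0,w1), (w2,w0,w1), (w2,w0,w2), (w2,w0,w3), (w2,w0,w7), (w2,w1,w2), (w2,w1,w3), (w2,w1,w7), (w2,w3,w0), (w2,w3,w1), (w2,w3,w2), (w2,w7,w0), … and 28 more.
Total: 40.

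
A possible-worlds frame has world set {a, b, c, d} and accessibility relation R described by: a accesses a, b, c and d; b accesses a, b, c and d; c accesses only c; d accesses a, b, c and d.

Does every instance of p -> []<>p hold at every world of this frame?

By correspondence theory, B is valid on a frame iff R is symmetric.
Symmetric: no — a R c but not c R a.

No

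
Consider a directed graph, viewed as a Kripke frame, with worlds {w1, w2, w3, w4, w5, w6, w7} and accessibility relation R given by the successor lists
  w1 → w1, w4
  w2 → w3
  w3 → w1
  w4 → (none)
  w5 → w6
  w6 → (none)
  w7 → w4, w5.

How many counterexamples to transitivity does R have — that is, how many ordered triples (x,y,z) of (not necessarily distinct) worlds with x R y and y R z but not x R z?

3

Enumerating: (w2,w3,w1), (w3,w1,w4), (w7,w5,w6).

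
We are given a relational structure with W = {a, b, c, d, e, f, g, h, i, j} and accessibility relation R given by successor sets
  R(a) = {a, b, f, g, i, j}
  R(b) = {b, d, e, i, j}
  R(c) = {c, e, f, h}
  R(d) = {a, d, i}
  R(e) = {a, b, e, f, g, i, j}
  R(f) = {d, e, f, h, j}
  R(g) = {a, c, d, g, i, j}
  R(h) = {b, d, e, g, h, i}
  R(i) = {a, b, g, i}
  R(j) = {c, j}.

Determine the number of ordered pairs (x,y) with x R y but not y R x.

26

Enumerating: (a,b), (a,f), (a,j), (b,d), (b,j), (c,e), (c,f), (c,h), (d,a), (d,i), (e,a), (e,g), … and 14 more.
Total: 26.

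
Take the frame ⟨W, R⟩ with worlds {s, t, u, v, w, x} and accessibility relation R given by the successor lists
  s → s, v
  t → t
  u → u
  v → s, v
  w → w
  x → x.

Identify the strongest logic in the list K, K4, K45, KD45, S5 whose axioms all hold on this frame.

S5

Transitive (axiom 4): yes — every two-step R-path is closed by a direct edge.
Euclidean (axiom 5): yes — any two successors of a common world are R-related.
Serial (axiom D): yes — every world has a successor (e.g. s R s).
Reflexive (axiom T): yes — every world is R-related to itself.
So F validates K, K4, K45, KD45, S5. The strongest is S5.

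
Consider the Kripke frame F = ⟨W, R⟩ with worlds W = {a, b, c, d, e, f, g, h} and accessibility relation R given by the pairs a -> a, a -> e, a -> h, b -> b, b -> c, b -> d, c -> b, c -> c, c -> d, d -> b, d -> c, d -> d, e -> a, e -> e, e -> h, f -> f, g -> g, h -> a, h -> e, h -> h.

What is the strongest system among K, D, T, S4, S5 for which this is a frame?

S5

Serial (axiom D): yes — every world has a successor (e.g. a R a).
Reflexive (axiom T): yes — every world is R-related to itself.
Transitive (axiom 4): yes — every two-step R-path is closed by a direct edge.
Euclidean (axiom 5): yes — any two successors of a common world are R-related.
So F validates K, D, T, S4, S5. The strongest is S5.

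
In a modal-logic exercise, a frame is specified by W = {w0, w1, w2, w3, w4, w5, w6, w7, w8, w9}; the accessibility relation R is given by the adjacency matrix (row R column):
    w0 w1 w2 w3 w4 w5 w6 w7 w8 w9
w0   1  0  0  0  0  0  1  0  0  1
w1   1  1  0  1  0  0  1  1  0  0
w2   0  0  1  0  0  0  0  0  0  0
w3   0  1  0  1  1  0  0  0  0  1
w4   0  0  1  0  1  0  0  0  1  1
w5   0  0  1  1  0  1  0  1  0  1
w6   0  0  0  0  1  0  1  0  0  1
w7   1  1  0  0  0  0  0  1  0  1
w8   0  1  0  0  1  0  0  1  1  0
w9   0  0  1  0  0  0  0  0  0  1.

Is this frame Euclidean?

No

Euclidean: no — w0 R w9 and w0 R w6, but not w9 R w6.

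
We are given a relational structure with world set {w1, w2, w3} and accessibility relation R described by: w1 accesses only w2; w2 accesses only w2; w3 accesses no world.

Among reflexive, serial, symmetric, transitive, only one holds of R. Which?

transitive

Reflexive: no — w1 is not related to itself.
Serial: no — w3 has no R-successor.
Symmetric: no — w1 R w2 but not w2 R w1.
Transitive: yes — every two-step R-path is closed by a direct edge.
Only transitive holds.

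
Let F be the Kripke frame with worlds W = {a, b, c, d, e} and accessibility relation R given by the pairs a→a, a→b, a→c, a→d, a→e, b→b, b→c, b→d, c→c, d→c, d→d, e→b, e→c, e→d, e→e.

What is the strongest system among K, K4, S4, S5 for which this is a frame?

S4

Transitive (axiom 4): yes — every two-step R-path is closed by a direct edge.
Reflexive (axiom T): yes — every world is R-related to itself.
Euclidean (axiom 5): no — a R b and a R e, but not b R e.
So F validates K, K4, S4; S5 would additionally require R to be Euclidean. The strongest is S4.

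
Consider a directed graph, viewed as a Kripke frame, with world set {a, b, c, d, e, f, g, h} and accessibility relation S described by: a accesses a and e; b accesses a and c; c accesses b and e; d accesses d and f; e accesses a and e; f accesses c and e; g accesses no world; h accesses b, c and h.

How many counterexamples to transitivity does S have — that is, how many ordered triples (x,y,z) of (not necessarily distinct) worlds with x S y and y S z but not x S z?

12

Enumerating: (b,a,e), (b,c,b), (b,c,e), (c,b,a), (c,b,c), (c,e,a), (d,f,c), (d,f,e), (f,c,b), (f,e,a), (h,b,a), (h,c,e).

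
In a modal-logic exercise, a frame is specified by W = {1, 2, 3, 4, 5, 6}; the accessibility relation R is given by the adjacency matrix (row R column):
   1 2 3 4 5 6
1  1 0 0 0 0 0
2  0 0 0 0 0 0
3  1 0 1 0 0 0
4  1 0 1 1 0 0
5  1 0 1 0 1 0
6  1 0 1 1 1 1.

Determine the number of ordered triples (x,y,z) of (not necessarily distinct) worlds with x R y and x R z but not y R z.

Enumerating: (3,1,3), (4,1,3), (4,1,4), (4,3,4), (5,1,3), (5,1,5), (5,3,5), (6,1,3), (6,1,4), (6,1,5), (6,1,6), (6,3,4), (6,3,5), (6,3,6), (6,4,5), (6,4,6), (6,5,4), (6,5,6).

18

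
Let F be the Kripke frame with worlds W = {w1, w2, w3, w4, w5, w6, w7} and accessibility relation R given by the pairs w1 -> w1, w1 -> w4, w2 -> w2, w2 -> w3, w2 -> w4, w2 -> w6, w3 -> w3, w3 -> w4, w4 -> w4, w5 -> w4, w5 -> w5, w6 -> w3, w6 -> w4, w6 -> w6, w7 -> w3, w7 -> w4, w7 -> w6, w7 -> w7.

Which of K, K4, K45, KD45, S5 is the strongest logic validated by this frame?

Transitive (axiom 4): yes — every two-step R-path is closed by a direct edge.
Euclidean (axiom 5): no — w2 R w3 and w2 R w6, but not w3 R w6.
Serial (axiom D): yes — every world has a successor (e.g. w1 R w1).
Reflexive (axiom T): yes — every world is R-related to itself.
So F validates K, K4; K45 would additionally require R to be Euclidean. The strongest is K4.

K4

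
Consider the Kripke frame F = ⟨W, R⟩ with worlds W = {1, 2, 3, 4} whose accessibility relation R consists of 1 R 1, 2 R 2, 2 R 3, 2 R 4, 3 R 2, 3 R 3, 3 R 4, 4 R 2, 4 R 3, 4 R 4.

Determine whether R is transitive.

Transitive: yes — every two-step R-path is closed by a direct edge.

Yes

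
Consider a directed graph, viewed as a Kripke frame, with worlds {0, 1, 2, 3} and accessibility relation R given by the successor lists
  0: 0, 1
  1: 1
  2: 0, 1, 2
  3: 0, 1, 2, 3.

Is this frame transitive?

Yes

Transitive: yes — every two-step R-path is closed by a direct edge.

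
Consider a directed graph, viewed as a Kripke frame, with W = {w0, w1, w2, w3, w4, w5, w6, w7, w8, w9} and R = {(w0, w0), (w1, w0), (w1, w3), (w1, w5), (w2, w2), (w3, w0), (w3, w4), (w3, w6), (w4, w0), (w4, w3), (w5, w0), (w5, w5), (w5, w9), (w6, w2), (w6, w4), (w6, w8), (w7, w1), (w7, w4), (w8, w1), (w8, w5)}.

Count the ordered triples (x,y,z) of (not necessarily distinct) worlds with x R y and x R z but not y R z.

32

Enumerating: (w1,w0,w3), (w1,w0,w5), (w1,w3,w3), (w1,w3,w5), (w1,w5,w3), (w3,w0,w4), (w3,w0,w6), (w3,w4,w4), (w3,w4,w6), (w3,w6,w0), (w3,w6,w6), (w4,w0,w3), … and 20 more.
Total: 32.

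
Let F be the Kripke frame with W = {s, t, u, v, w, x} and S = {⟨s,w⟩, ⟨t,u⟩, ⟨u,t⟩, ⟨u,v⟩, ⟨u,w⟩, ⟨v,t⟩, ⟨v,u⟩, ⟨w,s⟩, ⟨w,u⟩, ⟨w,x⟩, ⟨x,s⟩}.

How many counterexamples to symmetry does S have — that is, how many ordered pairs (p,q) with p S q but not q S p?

Enumerating: (v,t), (w,x), (x,s).

3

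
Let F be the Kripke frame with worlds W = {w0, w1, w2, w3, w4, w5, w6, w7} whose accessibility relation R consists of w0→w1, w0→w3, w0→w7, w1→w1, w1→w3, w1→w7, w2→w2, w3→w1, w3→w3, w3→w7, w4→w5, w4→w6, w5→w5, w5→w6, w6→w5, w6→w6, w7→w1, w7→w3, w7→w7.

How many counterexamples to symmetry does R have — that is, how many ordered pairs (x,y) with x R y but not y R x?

5

Enumerating: (w0,w1), (w0,w3), (w0,w7), (w4,w5), (w4,w6).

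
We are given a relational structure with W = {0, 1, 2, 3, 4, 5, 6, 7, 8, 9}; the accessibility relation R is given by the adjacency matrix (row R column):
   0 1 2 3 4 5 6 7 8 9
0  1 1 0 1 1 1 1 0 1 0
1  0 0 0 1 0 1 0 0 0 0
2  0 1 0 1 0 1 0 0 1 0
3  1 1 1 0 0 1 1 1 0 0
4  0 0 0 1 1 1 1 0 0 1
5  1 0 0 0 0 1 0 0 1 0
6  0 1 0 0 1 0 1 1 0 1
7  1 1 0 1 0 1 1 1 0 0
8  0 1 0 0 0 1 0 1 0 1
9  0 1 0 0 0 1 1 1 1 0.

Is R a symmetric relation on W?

Symmetric: no — 0 R 1 but not 1 R 0.

No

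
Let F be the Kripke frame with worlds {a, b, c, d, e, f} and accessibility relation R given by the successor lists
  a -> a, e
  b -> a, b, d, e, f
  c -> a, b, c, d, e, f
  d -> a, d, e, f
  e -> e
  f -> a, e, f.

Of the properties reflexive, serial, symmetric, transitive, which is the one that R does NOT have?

symmetric

Reflexive: yes — every world is R-related to itself.
Serial: yes — every world has a successor (e.g. a R a).
Symmetric: no — a R e but not e R a.
Transitive: yes — every two-step R-path is closed by a direct edge.
Only symmetric fails.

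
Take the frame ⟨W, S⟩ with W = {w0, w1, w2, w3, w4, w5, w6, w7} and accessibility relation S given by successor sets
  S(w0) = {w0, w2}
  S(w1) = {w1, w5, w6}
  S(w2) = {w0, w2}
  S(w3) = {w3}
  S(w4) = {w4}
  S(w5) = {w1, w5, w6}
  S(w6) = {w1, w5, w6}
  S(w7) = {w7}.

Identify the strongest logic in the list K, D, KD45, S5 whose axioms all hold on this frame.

S5

Serial (axiom D): yes — every world has a successor (e.g. w0 S w0).
Euclidean (axiom 5): yes — any two successors of a common world are S-related.
Transitive (axiom 4): yes — every two-step S-path is closed by a direct edge.
Reflexive (axiom T): yes — every world is S-related to itself.
So F validates K, D, KD45, S5. The strongest is S5.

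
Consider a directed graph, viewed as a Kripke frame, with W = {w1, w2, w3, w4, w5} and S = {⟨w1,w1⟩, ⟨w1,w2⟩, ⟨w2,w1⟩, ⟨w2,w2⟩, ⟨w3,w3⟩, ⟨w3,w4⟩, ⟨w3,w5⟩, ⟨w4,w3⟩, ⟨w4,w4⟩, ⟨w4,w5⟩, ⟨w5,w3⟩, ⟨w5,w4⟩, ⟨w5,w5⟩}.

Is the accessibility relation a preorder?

Reflexive: yes — every world is S-related to itself.
Transitive: yes — every two-step S-path is closed by a direct edge.
So S is a preorder.

Yes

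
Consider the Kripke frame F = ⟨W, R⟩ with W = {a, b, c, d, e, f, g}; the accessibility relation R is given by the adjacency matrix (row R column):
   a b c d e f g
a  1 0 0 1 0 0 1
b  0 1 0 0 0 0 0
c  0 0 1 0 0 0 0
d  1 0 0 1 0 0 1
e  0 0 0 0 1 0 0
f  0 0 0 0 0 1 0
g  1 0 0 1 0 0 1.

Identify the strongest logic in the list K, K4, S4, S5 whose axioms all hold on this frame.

Transitive (axiom 4): yes — every two-step R-path is closed by a direct edge.
Reflexive (axiom T): yes — every world is R-related to itself.
Euclidean (axiom 5): yes — any two successors of a common world are R-related.
So F validates K, K4, S4, S5. The strongest is S5.

S5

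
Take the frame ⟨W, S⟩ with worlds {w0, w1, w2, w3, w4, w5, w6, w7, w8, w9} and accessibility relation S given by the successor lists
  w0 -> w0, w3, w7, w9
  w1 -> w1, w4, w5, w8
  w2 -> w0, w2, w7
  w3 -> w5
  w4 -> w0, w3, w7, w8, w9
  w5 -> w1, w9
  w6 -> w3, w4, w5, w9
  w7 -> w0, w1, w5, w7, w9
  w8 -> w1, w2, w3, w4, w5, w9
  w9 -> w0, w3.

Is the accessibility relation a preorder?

No

Reflexive: no — w3 is not related to itself.
Transitive: no — w0 S w3 and w3 S w5, but not w0 S w5.
So S is not a preorder.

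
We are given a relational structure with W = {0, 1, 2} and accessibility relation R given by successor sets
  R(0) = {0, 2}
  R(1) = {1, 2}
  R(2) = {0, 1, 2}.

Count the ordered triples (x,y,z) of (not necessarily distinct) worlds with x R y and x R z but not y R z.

2

Enumerating: (2,0,1), (2,1,0).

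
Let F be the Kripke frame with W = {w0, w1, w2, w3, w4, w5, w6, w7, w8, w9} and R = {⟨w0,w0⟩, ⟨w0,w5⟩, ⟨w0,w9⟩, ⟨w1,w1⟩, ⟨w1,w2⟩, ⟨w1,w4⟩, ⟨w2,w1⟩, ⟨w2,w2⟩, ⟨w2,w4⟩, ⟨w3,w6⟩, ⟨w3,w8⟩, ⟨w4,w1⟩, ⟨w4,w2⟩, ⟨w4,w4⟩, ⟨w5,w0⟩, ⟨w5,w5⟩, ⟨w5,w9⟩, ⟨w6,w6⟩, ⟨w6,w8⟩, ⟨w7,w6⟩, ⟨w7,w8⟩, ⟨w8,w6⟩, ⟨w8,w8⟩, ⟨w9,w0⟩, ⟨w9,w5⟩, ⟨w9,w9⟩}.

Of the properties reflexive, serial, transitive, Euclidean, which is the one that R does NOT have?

reflexive

Reflexive: no — w3 is not related to itself.
Serial: yes — every world has a successor (e.g. w0 R w0).
Transitive: yes — every two-step R-path is closed by a direct edge.
Euclidean: yes — any two successors of a common world are R-related.
Only reflexive fails.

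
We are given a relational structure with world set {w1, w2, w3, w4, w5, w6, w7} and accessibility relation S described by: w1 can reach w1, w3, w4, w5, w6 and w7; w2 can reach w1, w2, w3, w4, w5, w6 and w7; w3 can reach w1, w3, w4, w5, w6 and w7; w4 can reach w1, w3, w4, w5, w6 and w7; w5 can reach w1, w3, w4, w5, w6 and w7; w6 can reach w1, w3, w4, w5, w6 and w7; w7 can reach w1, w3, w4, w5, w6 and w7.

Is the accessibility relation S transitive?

Yes

Transitive: yes — every two-step S-path is closed by a direct edge.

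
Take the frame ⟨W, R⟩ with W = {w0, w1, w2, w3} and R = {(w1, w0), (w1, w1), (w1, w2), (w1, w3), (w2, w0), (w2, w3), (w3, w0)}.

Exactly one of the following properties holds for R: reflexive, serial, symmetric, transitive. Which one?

Reflexive: no — w0 is not related to itself.
Serial: no — w0 has no R-successor.
Symmetric: no — w1 R w0 but not w0 R w1.
Transitive: yes — every two-step R-path is closed by a direct edge.
Only transitive holds.

transitive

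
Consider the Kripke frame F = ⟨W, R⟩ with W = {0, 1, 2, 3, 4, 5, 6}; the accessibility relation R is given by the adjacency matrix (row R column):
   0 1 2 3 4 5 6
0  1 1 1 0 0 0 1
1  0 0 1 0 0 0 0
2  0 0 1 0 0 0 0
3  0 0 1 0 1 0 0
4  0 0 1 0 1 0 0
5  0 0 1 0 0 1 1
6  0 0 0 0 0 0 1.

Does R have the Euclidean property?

No

Euclidean: no — 0 R 1 and 0 R 6, but not 1 R 6.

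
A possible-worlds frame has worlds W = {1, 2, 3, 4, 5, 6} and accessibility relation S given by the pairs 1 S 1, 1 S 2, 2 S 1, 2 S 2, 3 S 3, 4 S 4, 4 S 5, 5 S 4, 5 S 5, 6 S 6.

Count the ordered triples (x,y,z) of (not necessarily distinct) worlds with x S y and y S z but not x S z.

0

S is transitive; there are no such tuples.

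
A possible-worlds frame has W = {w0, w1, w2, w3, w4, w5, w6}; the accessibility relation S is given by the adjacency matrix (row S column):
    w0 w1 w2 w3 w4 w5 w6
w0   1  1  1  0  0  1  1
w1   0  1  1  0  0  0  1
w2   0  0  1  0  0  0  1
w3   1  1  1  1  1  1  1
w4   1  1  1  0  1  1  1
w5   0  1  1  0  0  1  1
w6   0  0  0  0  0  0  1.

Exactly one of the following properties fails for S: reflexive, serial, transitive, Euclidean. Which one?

Reflexive: yes — every world is S-related to itself.
Serial: yes — every world has a successor (e.g. w0 S w0).
Transitive: yes — every two-step S-path is closed by a direct edge.
Euclidean: no — w0 S w1 and w0 S w5, but not w1 S w5.
Only Euclidean fails.

Euclidean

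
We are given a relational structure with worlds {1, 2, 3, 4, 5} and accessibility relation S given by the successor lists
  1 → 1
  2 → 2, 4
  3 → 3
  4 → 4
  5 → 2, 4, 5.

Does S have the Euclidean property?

No

Euclidean: no — 5 S 4 and 5 S 2, but not 4 S 2.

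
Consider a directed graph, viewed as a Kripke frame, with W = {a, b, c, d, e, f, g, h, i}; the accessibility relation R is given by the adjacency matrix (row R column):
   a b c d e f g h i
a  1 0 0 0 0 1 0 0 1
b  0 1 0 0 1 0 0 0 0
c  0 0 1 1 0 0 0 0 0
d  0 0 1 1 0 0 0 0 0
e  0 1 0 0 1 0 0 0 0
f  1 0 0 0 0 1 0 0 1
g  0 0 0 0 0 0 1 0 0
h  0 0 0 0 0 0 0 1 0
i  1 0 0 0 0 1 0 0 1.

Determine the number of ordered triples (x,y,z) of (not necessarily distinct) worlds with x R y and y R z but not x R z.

0

R is transitive; there are no such tuples.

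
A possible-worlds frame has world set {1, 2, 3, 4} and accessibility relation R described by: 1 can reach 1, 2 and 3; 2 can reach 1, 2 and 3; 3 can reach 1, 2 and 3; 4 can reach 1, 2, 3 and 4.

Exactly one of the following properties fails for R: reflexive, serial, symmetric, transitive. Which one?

Reflexive: yes — every world is R-related to itself.
Serial: yes — every world has a successor (e.g. 1 R 1).
Symmetric: no — 4 R 1 but not 1 R 4.
Transitive: yes — every two-step R-path is closed by a direct edge.
Only symmetric fails.

symmetric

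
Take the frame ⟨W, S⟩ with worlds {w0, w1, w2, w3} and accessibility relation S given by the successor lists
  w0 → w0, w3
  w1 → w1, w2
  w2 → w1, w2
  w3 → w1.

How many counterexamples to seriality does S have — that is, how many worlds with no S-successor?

0

S is serial; there are no such worlds.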